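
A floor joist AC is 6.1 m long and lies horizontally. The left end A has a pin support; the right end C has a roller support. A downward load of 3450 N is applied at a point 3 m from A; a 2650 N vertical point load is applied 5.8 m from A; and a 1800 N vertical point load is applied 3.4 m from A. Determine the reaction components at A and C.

A_x = 0, A_y = 2680 N, C_y = 5220 N

ΣM about A: C_y·6.1 − 3450·3 − 2650·5.8 − 1800·3.4 = 0 → C_y = 31840/6.1 = 5219.67 ≈ 5220 N.
ΣF_y = 0: A_y + 5219.67 − 3450 − 2650 − 1800 = 0 → A_y = 2680 N.
ΣF_x = 0: no horizontal applied forces, so A_x = 0.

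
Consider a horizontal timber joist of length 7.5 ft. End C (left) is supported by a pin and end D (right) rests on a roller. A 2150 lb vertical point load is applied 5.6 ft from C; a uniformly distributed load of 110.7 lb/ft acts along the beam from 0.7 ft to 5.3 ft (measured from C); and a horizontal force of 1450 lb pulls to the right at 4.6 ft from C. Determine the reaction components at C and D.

C_x = -1450 lb, C_y = 850.2 lb, D_y = 1809 lb

Resultant of the distributed load: 110.7 × 4.6 = 509.22 lb at 3 ft from C.
Moments about C: D_y·7.5 − 2150·5.6 − (110.7·4.6)·3 = 0 → D_y = 13567.66/7.5 = 1809.02 ≈ 1809 lb.
ΣF_y = 0: C_y + 1809.02 − 2150 − 110.7·4.6 = 0 → C_y = 850.2 lb.
ΣF_x = 0: C_x + 1450 = 0 → C_x = -1450 lb.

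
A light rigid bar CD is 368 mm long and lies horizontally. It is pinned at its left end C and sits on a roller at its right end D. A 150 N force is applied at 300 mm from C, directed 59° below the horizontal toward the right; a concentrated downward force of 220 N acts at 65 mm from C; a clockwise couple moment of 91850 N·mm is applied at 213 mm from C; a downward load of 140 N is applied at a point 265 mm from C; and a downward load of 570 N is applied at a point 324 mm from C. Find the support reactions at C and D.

C_x = -77.26 N, C_y = 62.64 N, D_y = 995.9 N

Moments about C: D_y·368 − 150·sin59°·300 − 220·65 − 91850 − 140·265 − 570·324 = 0 → D_y = 366503/368 = 995.932 ≈ 995.9 N.
ΣF_y = 0: C_y + 995.932 − 150·sin59° − 220 − 140 − 570 = 0 → C_y = 62.64 N.
ΣF_x = 0: C_x + 150·cos59° = 0 → C_x = -77.26 N.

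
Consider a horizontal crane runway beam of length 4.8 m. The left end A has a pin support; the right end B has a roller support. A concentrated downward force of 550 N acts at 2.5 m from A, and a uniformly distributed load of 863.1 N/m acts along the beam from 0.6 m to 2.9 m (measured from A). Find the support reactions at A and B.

Resultant of the distributed load: 863.1 × 2.3 = 1985.13 N at 1.75 m from A.
Moments about A: B_y·4.8 − 550·2.5 − (863.1·2.3)·1.75 = 0 → B_y = 4848.9775/4.8 = 1010.2 ≈ 1010 N.
ΣF_y = 0: A_y + 1010.2 − 550 − 863.1·2.3 = 0 → A_y = 1525 N.
ΣF_x = 0: no horizontal applied forces, so A_x = 0.

A_x = 0, A_y = 1525 N, B_y = 1010 N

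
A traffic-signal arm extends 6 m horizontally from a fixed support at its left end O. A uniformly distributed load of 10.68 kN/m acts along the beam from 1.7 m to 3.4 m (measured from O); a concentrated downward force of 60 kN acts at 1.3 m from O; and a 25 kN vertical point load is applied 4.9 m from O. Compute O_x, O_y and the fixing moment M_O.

O_x = 0, O_y = 103.2 kN, M_O = 246.8 kN·m

Resultant of the distributed load: 10.68 × 1.7 = 18.156 kN at 2.55 m from O.
ΣF_x = 0: O_x = 0.
ΣF_y = 0: O_y − 10.68·1.7 − 60 − 25 = 0 → O_y = 103.2 kN.
ΣM about O: M_O − (10.68·1.7)·2.55 − 60·1.3 − 25·4.9 = 0 → M_O = 246.8 kN·m.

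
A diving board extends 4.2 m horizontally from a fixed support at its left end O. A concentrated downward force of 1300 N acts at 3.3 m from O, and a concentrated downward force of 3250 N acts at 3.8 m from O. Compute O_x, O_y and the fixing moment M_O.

ΣF_x = 0: O_x = 0.
ΣF_y = 0: O_y − 1300 − 3250 = 0 → O_y = 4550 N.
ΣM about O: M_O − 1300·3.3 − 3250·3.8 = 0 → M_O = 16640 N·m.

O_x = 0, O_y = 4550 N, M_O = 16640 N·m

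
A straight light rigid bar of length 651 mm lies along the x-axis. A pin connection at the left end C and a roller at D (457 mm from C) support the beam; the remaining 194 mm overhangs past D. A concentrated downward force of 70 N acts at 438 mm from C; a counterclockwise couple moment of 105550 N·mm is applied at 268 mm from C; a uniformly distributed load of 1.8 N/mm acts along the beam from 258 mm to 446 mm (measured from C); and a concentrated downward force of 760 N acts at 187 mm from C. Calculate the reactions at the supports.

C_x = 0, C_y = 760.6 N, D_y = 407.8 N

Resultant of the distributed load: 1.8 × 188 = 338.4 N at 352 mm from C.
Moments about C: D_y·457 − 70·438 + 105550 − (1.8·188)·352 − 760·187 = 0 → D_y = 186346.8/457 = 407.761 ≈ 407.8 N.
ΣF_y = 0: C_y + 407.761 − 70 − 1.8·188 − 760 = 0 → C_y = 760.6 N.
ΣF_x = 0: no horizontal applied forces, so C_x = 0.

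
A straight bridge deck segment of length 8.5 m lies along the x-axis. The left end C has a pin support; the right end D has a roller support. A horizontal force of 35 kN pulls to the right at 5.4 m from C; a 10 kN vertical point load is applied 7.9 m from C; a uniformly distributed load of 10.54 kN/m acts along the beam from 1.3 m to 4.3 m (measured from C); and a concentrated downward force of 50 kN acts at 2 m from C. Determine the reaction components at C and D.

C_x = -35.00 kN, C_y = 60.15 kN, D_y = 31.47 kN

Resultant of the distributed load: 10.54 × 3 = 31.62 kN at 2.8 m from C.
Moments about C: D_y·8.5 − 10·7.9 − (10.54·3)·2.8 − 50·2 = 0 → D_y = 267.536/8.5 = 31.4748 ≈ 31.47 kN.
ΣF_y = 0: C_y + 31.4748 − 10 − 10.54·3 − 50 = 0 → C_y = 60.15 kN.
ΣF_x = 0: C_x + 35 = 0 → C_x = -35.00 kN.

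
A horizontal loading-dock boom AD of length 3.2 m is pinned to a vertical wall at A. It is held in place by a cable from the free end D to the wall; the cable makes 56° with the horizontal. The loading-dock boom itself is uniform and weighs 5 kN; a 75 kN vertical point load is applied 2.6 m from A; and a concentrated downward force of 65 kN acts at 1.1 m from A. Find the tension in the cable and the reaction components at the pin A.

T = 103.5 kN, A_x = 57.86 kN, A_y = 59.22 kN

ΣM about A: T·sin56°·3.2 − 5·1.6 − 75·2.6 − 65·1.1 = 0 → T = 274.5/(3.2·0.829038) = 103.471 ≈ 103.5 kN.
ΣF_x = 0: A_x − T·cos56° = 0 → A_x = 103.471 × 0.559193 = 57.86 kN.
ΣF_y = 0: A_y + T·sin56° − 5 − 75 − 65 = 0 → A_y = 145 − 103.471 × 0.829038 = 59.22 kN.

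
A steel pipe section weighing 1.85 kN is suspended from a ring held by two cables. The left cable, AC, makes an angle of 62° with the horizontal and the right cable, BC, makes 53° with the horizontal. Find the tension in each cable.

ΣF_x = 0: −T_AC·cos62° + T_BC·cos53° = 0 → T_BC = 0.780093·T_AC.
ΣF_y = 0: T_AC·sin62° + T_BC·sin53° = 1.85.
Substitute: T_AC·(0.882948 + 0.780093·0.798636) = 1.85 → T_AC = 1.22845 ≈ 1.228 kN.
Then T_BC = 0.780093 × 1.22845 = 0.9583 kN.

T_AC = 1.228 kN, T_BC = 0.9583 kN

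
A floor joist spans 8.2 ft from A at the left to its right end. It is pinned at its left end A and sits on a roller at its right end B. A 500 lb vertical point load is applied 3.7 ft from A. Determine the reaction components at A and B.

Taking moments about A: B_y·8.2 − 500·3.7 = 0 → B_y = 1850/8.2 = 225.61 ≈ 225.6 lb.
ΣF_y = 0: A_y + 225.61 − 500 = 0 → A_y = 274.4 lb.
ΣF_x = 0: no horizontal applied forces, so A_x = 0.

A_x = 0, A_y = 274.4 lb, B_y = 225.6 lb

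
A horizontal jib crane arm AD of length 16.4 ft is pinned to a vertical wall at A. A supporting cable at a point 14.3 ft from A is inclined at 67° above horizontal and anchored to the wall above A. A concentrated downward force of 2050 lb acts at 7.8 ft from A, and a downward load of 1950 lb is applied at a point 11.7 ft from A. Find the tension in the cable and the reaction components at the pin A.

ΣM about A: T·sin67°·14.3 − 2050·7.8 − 1950·11.7 = 0 → T = 38805/(14.3·0.920505) = 2947.99 ≈ 2948 lb.
ΣF_x = 0: A_x − T·cos67° = 0 → A_x = 2947.99 × 0.390731 = 1152 lb.
ΣF_y = 0: A_y + T·sin67° − 2050 − 1950 = 0 → A_y = 4000 − 2947.99 × 0.920505 = 1286 lb.

T = 2948 lb, A_x = 1152 lb, A_y = 1286 lb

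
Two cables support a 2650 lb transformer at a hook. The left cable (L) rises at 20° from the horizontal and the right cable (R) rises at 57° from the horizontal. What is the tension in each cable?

ΣF_x = 0: −T_L·cos20° + T_R·cos57° = 0 → T_R = 1.72535·T_L.
ΣF_y = 0: T_L·sin20° + T_R·sin57° = 2650.
Substitute: T_L·(0.34202 + 1.72535·0.838671) = 2650 → T_L = 1481.26 ≈ 1481 lb.
Then T_R = 1.72535 × 1481.26 = 2556 lb.

T_L = 1481 lb, T_R = 2556 lb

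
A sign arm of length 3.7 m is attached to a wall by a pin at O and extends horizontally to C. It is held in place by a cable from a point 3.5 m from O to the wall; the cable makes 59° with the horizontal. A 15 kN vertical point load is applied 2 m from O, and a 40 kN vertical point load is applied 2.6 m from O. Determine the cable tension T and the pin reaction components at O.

ΣM about O: T·sin59°·3.5 − 15·2 − 40·2.6 = 0 → T = 134/(3.5·0.857167) = 44.6654 ≈ 44.67 kN.
ΣF_x = 0: O_x − T·cos59° = 0 → O_x = 44.6654 × 0.515038 = 23.00 kN.
ΣF_y = 0: O_y + T·sin59° − 15 − 40 = 0 → O_y = 55 − 44.6654 × 0.857167 = 16.71 kN.

T = 44.67 kN, O_x = 23.00 kN, O_y = 16.71 kN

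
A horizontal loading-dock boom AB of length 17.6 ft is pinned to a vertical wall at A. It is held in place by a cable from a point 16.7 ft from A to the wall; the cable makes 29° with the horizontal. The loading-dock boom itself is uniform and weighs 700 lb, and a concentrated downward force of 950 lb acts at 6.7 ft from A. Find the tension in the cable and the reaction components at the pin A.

T = 1547 lb, A_x = 1353 lb, A_y = 900.0 lb

ΣM about A: T·sin29°·16.7 − 700·8.8 − 950·6.7 = 0 → T = 12525/(16.7·0.48481) = 1547 lb.
ΣF_x = 0: A_x − T·cos29° = 0 → A_x = 1547 × 0.87462 = 1353 lb.
ΣF_y = 0: A_y + T·sin29° − 700 − 950 = 0 → A_y = 1650 − 1547 × 0.48481 = 900.0 lb.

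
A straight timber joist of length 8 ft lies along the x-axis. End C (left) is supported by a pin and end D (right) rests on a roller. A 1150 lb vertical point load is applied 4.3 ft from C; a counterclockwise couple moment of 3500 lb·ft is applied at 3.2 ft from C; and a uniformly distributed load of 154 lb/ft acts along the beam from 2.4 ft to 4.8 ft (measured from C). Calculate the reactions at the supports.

C_x = 0, C_y = 1173 lb, D_y = 346.9 lb

Resultant of the distributed load: 154 × 2.4 = 369.6 lb at 3.6 ft from C.
Moments about C: D_y·8 − 1150·4.3 + 3500 − (154·2.4)·3.6 = 0 → D_y = 2775.56/8 = 346.945 ≈ 346.9 lb.
ΣF_y = 0: C_y + 346.945 − 1150 − 154·2.4 = 0 → C_y = 1173 lb.
ΣF_x = 0: no horizontal applied forces, so C_x = 0.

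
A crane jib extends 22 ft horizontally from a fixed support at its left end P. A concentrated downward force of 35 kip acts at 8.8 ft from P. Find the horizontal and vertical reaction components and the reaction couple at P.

P_x = 0, P_y = 35.00 kip, M_P = 308.0 kip·ft

ΣF_x = 0: P_x = 0.
ΣF_y = 0: P_y − 35 = 0 → P_y = 35.00 kip.
ΣM about P: M_P − 35·8.8 = 0 → M_P = 308.0 kip·ft.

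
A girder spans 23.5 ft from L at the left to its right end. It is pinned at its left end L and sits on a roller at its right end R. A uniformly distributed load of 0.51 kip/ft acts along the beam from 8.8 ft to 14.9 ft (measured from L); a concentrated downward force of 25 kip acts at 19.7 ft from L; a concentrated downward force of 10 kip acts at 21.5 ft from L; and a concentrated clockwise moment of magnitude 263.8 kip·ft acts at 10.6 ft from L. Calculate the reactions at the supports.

Resultant of the distributed load: 0.51 × 6.1 = 3.111 kip at 11.85 ft from L.
Moments about L: R_y·23.5 − (0.51·6.1)·11.85 − 25·19.7 − 10·21.5 − 263.8 = 0 → R_y = 1008.16535/23.5 = 42.9007 ≈ 42.90 kip.
ΣF_y = 0: L_y + 42.9007 − 0.51·6.1 − 25 − 10 = 0 → L_y = -4.790 kip.
ΣF_x = 0: no horizontal applied forces, so L_x = 0.

L_x = 0, L_y = -4.790 kip, R_y = 42.90 kip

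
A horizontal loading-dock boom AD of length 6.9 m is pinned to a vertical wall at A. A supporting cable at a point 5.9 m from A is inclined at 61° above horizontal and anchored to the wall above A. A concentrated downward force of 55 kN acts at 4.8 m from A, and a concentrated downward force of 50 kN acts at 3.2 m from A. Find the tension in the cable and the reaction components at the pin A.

ΣM about A: T·sin61°·5.9 − 55·4.8 − 50·3.2 = 0 → T = 424/(5.9·0.87462) = 82.1664 ≈ 82.17 kN.
ΣF_x = 0: A_x − T·cos61° = 0 → A_x = 82.1664 × 0.48481 = 39.84 kN.
ΣF_y = 0: A_y + T·sin61° − 55 − 50 = 0 → A_y = 105 − 82.1664 × 0.87462 = 33.14 kN.

T = 82.17 kN, A_x = 39.84 kN, A_y = 33.14 kN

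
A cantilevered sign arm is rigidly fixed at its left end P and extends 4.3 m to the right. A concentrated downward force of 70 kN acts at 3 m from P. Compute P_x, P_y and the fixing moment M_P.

P_x = 0, P_y = 70.00 kN, M_P = 210.0 kN·m

ΣF_x = 0: P_x = 0.
ΣF_y = 0: P_y − 70 = 0 → P_y = 70.00 kN.
ΣM about P: M_P − 70·3 = 0 → M_P = 210.0 kN·m.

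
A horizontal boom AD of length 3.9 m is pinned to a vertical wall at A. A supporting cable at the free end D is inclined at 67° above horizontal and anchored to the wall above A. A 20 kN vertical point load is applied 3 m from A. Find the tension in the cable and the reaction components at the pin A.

ΣM about A: T·sin67°·3.9 − 20·3 = 0 → T = 60/(3.9·0.920505) = 16.7132 ≈ 16.71 kN.
ΣF_x = 0: A_x − T·cos67° = 0 → A_x = 16.7132 × 0.390731 = 6.530 kN.
ΣF_y = 0: A_y + T·sin67° − 20 = 0 → A_y = 20 − 16.7132 × 0.920505 = 4.615 kN.

T = 16.71 kN, A_x = 6.530 kN, A_y = 4.615 kN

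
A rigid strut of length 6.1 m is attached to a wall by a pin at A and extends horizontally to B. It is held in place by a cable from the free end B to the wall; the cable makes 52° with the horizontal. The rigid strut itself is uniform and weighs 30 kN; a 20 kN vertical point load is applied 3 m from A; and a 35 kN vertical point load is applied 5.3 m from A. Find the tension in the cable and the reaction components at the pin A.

ΣM about A: T·sin52°·6.1 − 30·3.05 − 20·3 − 35·5.3 = 0 → T = 337/(6.1·0.788011) = 70.108 ≈ 70.11 kN.
ΣF_x = 0: A_x − T·cos52° = 0 → A_x = 70.108 × 0.615661 = 43.16 kN.
ΣF_y = 0: A_y + T·sin52° − 30 − 20 − 35 = 0 → A_y = 85 − 70.108 × 0.788011 = 29.75 kN.

T = 70.11 kN, A_x = 43.16 kN, A_y = 29.75 kN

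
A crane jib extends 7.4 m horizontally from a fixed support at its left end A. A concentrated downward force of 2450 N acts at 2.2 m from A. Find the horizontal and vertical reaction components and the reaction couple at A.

A_x = 0, A_y = 2450 N, M_A = 5390 N·m

ΣF_x = 0: A_x = 0.
ΣF_y = 0: A_y − 2450 = 0 → A_y = 2450 N.
ΣM about A: M_A − 2450·2.2 = 0 → M_A = 5390 N·m.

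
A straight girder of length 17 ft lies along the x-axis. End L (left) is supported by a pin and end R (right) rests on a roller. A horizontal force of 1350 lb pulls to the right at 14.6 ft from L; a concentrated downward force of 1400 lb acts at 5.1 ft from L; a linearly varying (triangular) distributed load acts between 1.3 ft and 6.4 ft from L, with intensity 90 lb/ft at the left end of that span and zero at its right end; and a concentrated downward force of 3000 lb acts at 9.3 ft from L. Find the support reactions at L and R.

Resultant of the triangular load: ½ × 90 × 5.1 = 229.5 lb, acting at 3 ft from L (one-third of the span from the peak).
Taking moments about L: R_y·17 − 1400·5.1 − (½·90·5.1)·3 − 3000·9.3 = 0 → R_y = 35728.5/17 = 2101.68 ≈ 2102 lb.
ΣF_y = 0: L_y + 2101.68 − 1400 − ½·90·5.1 − 3000 = 0 → L_y = 2528 lb.
ΣF_x = 0: L_x + 1350 = 0 → L_x = -1350 lb.

L_x = -1350 lb, L_y = 2528 lb, R_y = 2102 lb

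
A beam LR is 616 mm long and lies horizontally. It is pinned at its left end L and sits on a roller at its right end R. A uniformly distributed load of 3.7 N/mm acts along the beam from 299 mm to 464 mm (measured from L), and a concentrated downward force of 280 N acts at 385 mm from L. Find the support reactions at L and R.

Resultant of the distributed load: 3.7 × 165 = 610.5 N at 381.5 mm from L.
Moments about L: R_y·616 − (3.7·165)·381.5 − 280·385 = 0 → R_y = 340705.75/616 = 553.094 ≈ 553.1 N.
ΣF_y = 0: L_y + 553.094 − 3.7·165 − 280 = 0 → L_y = 337.4 N.
ΣF_x = 0: no horizontal applied forces, so L_x = 0.

L_x = 0, L_y = 337.4 N, R_y = 553.1 N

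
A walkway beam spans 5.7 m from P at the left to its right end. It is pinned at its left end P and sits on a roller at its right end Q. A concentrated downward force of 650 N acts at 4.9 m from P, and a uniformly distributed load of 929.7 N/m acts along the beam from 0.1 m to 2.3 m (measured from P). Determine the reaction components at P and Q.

Resultant of the distributed load: 929.7 × 2.2 = 2045.34 N at 1.2 m from P.
Moments about P: Q_y·5.7 − 650·4.9 − (929.7·2.2)·1.2 = 0 → Q_y = 5639.408/5.7 = 989.37 ≈ 989.4 N.
ΣF_y = 0: P_y + 989.37 − 650 − 929.7·2.2 = 0 → P_y = 1706 N.
ΣF_x = 0: no horizontal applied forces, so P_x = 0.

P_x = 0, P_y = 1706 N, Q_y = 989.4 N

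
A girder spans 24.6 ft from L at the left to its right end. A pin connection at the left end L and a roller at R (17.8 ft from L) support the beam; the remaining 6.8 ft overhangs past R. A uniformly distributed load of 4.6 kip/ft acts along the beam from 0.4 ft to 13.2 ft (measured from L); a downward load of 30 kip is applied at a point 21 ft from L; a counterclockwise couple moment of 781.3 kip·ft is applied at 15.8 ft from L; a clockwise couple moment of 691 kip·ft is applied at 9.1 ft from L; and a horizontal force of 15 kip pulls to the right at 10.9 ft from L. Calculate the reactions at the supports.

L_x = -15.00 kip, L_y = 36.07 kip, R_y = 52.81 kip

Resultant of the distributed load: 4.6 × 12.8 = 58.88 kip at 6.8 ft from L.
ΣM about L: R_y·17.8 − (4.6·12.8)·6.8 − 30·21 + 781.3 − 691 = 0 → R_y = 940.084/17.8 = 52.8137 ≈ 52.81 kip.
ΣF_y = 0: L_y + 52.8137 − 4.6·12.8 − 30 = 0 → L_y = 36.07 kip.
ΣF_x = 0: L_x + 15 = 0 → L_x = -15.00 kip.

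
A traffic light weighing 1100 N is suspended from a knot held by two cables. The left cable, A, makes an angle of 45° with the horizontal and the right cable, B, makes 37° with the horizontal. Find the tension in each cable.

T_A = 887.1 N, T_B = 785.5 N

ΣF_x = 0: −T_A·cos45° + T_B·cos37° = 0 → T_B = 0.885394·T_A.
ΣF_y = 0: T_A·sin45° + T_B·sin37° = 1100.
Substitute: T_A·(0.707107 + 0.885394·0.601815) = 1100 → T_A = 887.132 ≈ 887.1 N.
Then T_B = 0.885394 × 887.132 = 785.5 N.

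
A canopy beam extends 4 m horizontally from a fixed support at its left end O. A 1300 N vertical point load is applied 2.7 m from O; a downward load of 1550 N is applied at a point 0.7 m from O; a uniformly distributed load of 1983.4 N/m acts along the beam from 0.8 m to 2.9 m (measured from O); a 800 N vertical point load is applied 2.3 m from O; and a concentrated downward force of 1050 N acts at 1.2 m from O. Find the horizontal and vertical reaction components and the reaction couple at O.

O_x = 0, O_y = 8865 N, M_O = 15400 N·m

Resultant of the distributed load: 1983.4 × 2.1 = 4165.14 N at 1.85 m from O.
ΣF_x = 0: O_x = 0.
ΣF_y = 0: O_y − 1300 − 1550 − 1983.4·2.1 − 800 − 1050 = 0 → O_y = 8865 N.
ΣM about O: M_O − 1300·2.7 − 1550·0.7 − (1983.4·2.1)·1.85 − 800·2.3 − 1050·1.2 = 0 → M_O = 15400 N·m.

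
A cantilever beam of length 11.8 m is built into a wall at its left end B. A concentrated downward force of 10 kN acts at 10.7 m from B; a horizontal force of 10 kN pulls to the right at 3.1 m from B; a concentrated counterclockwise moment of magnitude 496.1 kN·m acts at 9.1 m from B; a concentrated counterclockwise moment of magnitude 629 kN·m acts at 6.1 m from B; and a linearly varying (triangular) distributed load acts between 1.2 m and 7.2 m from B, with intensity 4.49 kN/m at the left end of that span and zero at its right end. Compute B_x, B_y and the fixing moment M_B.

B_x = -10.00 kN, B_y = 23.47 kN, M_B = -975.0 kN·m

Resultant of the triangular load: ½ × 4.49 × 6 = 13.47 kN, acting at 3.2 m from B (one-third of the span from the peak).
ΣF_x = 0: B_x + 10 = 0 → B_x = -10.00 kN.
ΣF_y = 0: B_y − 10 − ½·4.49·6 = 0 → B_y = 23.47 kN.
ΣM about B: M_B − 10·10.7 + 496.1 + 629 − (½·4.49·6)·3.2 = 0 → M_B = -975.0 kN·m.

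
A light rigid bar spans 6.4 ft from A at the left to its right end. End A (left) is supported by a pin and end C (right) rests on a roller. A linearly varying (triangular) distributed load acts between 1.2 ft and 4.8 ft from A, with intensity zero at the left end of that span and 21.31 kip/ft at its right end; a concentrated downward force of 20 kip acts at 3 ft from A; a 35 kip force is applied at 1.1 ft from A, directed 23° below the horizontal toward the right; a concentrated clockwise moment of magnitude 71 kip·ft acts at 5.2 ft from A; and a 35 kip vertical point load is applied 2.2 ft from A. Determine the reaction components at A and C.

A_x = -32.22 kip, A_y = 50.61 kip, C_y = 56.43 kip

Resultant of the triangular load: ½ × 21.31 × 3.6 = 38.358 kip, acting at 3.6 ft from A (one-third of the span from the peak).
ΣM about A: C_y·6.4 − (½·21.31·3.6)·3.6 − 20·3 − 35·sin23°·1.1 − 71 − 35·2.2 = 0 → C_y = 361.132/6.4 = 56.4269 ≈ 56.43 kip.
ΣF_y = 0: A_y + 56.4269 − ½·21.31·3.6 − 20 − 35·sin23° − 35 = 0 → A_y = 50.61 kip.
ΣF_x = 0: A_x + 35·cos23° = 0 → A_x = -32.22 kip.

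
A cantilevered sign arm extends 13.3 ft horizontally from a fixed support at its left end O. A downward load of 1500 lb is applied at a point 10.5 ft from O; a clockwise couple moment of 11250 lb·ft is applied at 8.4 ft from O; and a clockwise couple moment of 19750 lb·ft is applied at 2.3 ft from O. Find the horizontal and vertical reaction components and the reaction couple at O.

O_x = 0, O_y = 1500 lb, M_O = 46750 lb·ft

ΣF_x = 0: O_x = 0.
ΣF_y = 0: O_y − 1500 = 0 → O_y = 1500 lb.
ΣM about O: M_O − 1500·10.5 − 11250 − 19750 = 0 → M_O = 46750 lb·ft.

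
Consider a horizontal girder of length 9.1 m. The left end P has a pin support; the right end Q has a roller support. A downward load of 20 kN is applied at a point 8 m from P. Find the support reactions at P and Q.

Taking moments about P: Q_y·9.1 − 20·8 = 0 → Q_y = 160/9.1 = 17.5824 ≈ 17.58 kN.
ΣF_y = 0: P_y + 17.5824 − 20 = 0 → P_y = 2.418 kN.
ΣF_x = 0: no horizontal applied forces, so P_x = 0.

P_x = 0, P_y = 2.418 kN, Q_y = 17.58 kN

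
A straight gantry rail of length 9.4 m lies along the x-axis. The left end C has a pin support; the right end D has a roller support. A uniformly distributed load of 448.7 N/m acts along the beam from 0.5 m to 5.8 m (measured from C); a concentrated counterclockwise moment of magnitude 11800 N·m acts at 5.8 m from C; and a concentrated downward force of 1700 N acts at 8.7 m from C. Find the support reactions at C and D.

C_x = 0, C_y = 2963 N, D_y = 1115 N

Resultant of the distributed load: 448.7 × 5.3 = 2378.11 N at 3.15 m from C.
ΣM about C: D_y·9.4 − (448.7·5.3)·3.15 + 11800 − 1700·8.7 = 0 → D_y = 10481.0465/9.4 = 1115 N.
ΣF_y = 0: C_y + 1115 − 448.7·5.3 − 1700 = 0 → C_y = 2963 N.
ΣF_x = 0: no horizontal applied forces, so C_x = 0.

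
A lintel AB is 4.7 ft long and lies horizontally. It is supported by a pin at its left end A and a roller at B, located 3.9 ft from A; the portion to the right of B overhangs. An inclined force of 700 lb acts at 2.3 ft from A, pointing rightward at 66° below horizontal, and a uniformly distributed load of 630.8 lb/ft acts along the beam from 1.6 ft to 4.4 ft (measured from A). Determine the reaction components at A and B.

Resultant of the distributed load: 630.8 × 2.8 = 1766.24 lb at 3 ft from A.
Moments about A: B_y·3.9 − 700·sin66°·2.3 − (630.8·2.8)·3 = 0 → B_y = 6769.53/3.9 = 1735.78 ≈ 1736 lb.
ΣF_y = 0: A_y + 1735.78 − 700·sin66° − 630.8·2.8 = 0 → A_y = 669.9 lb.
ΣF_x = 0: A_x + 700·cos66° = 0 → A_x = -284.7 lb.

A_x = -284.7 lb, A_y = 669.9 lb, B_y = 1736 lb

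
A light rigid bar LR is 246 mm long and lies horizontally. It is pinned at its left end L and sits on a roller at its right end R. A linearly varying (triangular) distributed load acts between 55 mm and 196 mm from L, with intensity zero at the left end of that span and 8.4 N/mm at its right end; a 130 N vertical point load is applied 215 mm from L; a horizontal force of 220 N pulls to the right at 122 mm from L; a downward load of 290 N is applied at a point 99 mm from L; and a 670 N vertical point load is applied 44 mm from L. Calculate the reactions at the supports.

L_x = -220.0 N, L_y = 973.3 N, R_y = 708.9 N

Resultant of the triangular load: ½ × 8.4 × 141 = 592.2 N, acting at 149 mm from L (one-third of the span from the peak).
Moments about L: R_y·246 − (½·8.4·141)·149 − 130·215 − 290·99 − 670·44 = 0 → R_y = 174377.8/246 = 708.853 ≈ 708.9 N.
ΣF_y = 0: L_y + 708.853 − ½·8.4·141 − 130 − 290 − 670 = 0 → L_y = 973.3 N.
ΣF_x = 0: L_x + 220 = 0 → L_x = -220.0 N.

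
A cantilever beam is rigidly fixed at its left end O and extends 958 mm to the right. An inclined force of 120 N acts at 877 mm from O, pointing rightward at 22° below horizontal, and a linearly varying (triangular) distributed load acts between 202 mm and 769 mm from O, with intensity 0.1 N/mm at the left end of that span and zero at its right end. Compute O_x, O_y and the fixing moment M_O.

O_x = -111.3 N, O_y = 73.30 N, M_O = 50510 N·mm

Resultant of the triangular load: ½ × 0.1 × 567 = 28.35 N, acting at 391 mm from O (one-third of the span from the peak).
ΣF_x = 0: O_x + 120·cos22° = 0 → O_x = -111.3 N.
ΣF_y = 0: O_y − 120·sin22° − ½·0.1·567 = 0 → O_y = 73.30 N.
ΣM about O: M_O − 120·sin22°·877 − (½·0.1·567)·391 = 0 → M_O = 50510 N·mm.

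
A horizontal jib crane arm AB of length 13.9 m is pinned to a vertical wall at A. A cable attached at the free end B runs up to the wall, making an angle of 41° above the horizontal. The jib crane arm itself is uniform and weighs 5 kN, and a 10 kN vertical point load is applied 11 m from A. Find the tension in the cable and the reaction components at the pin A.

ΣM about A: T·sin41°·13.9 − 5·6.95 − 10·11 = 0 → T = 144.75/(13.9·0.656059) = 15.8731 ≈ 15.87 kN.
ΣF_x = 0: A_x − T·cos41° = 0 → A_x = 15.8731 × 0.75471 = 11.98 kN.
ΣF_y = 0: A_y + T·sin41° − 5 − 10 = 0 → A_y = 15 − 15.8731 × 0.656059 = 4.586 kN.

T = 15.87 kN, A_x = 11.98 kN, A_y = 4.586 kN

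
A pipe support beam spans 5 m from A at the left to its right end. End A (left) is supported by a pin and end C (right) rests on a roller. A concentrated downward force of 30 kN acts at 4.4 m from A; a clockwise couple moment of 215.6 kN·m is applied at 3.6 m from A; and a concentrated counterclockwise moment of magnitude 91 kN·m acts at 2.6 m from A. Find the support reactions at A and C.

Taking moments about A: C_y·5 − 30·4.4 − 215.6 + 91 = 0 → C_y = 256.6/5 = 51.32 kN.
ΣF_y = 0: A_y + 51.32 − 30 = 0 → A_y = -21.32 kN.
ΣF_x = 0: no horizontal applied forces, so A_x = 0.

A_x = 0, A_y = -21.32 kN, C_y = 51.32 kN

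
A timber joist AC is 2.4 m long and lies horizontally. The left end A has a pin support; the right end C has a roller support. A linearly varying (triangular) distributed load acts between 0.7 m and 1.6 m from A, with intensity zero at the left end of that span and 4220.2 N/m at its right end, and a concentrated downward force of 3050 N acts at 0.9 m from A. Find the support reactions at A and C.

A_x = 0, A_y = 2777 N, C_y = 2172 N

Resultant of the triangular load: ½ × 4220.2 × 0.9 = 1899.09 N, acting at 1.3 m from A (one-third of the span from the peak).
Taking moments about A: C_y·2.4 − (½·4220.2·0.9)·1.3 − 3050·0.9 = 0 → C_y = 5213.817/2.4 = 2172.42 ≈ 2172 N.
ΣF_y = 0: A_y + 2172.42 − ½·4220.2·0.9 − 3050 = 0 → A_y = 2777 N.
ΣF_x = 0: no horizontal applied forces, so A_x = 0.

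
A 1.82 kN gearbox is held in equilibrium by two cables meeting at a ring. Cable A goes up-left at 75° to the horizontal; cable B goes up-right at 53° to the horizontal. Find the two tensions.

ΣF_x = 0: −T_A·cos75° + T_B·cos53° = 0 → T_B = 0.430064·T_A.
ΣF_y = 0: T_A·sin75° + T_B·sin53° = 1.82.
Substitute: T_A·(0.965926 + 0.430064·0.798636) = 1.82 → T_A = 1.38996 ≈ 1.390 kN.
Then T_B = 0.430064 × 1.38996 = 0.5978 kN.

T_A = 1.390 kN, T_B = 0.5978 kN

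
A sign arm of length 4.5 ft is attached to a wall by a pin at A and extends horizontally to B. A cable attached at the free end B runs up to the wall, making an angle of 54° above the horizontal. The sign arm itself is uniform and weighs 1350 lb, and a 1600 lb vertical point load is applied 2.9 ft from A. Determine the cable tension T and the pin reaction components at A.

T = 2109 lb, A_x = 1240 lb, A_y = 1244 lb

ΣM about A: T·sin54°·4.5 − 1350·2.25 − 1600·2.9 = 0 → T = 7677.5/(4.5·0.809017) = 2108.87 ≈ 2109 lb.
ΣF_x = 0: A_x − T·cos54° = 0 → A_x = 2108.87 × 0.587785 = 1240 lb.
ΣF_y = 0: A_y + T·sin54° − 1350 − 1600 = 0 → A_y = 2950 − 2108.87 × 0.809017 = 1244 lb.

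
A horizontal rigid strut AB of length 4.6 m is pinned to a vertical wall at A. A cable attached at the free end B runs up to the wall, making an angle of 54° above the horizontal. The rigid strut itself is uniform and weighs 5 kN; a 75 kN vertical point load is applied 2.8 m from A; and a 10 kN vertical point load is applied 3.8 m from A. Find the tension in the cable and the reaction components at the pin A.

T = 69.73 kN, A_x = 40.99 kN, A_y = 33.59 kN

ΣM about A: T·sin54°·4.6 − 5·2.3 − 75·2.8 − 10·3.8 = 0 → T = 259.5/(4.6·0.809017) = 69.7304 ≈ 69.73 kN.
ΣF_x = 0: A_x − T·cos54° = 0 → A_x = 69.7304 × 0.587785 = 40.99 kN.
ΣF_y = 0: A_y + T·sin54° − 5 − 75 − 10 = 0 → A_y = 90 − 69.7304 × 0.809017 = 33.59 kN.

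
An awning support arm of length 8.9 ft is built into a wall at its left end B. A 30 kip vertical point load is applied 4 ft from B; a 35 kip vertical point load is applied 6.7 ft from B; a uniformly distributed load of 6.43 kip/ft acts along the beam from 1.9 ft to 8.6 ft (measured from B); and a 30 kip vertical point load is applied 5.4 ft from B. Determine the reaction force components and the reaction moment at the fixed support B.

B_x = 0, B_y = 138.1 kip, M_B = 742.7 kip·ft

Resultant of the distributed load: 6.43 × 6.7 = 43.081 kip at 5.25 ft from B.
ΣF_x = 0: B_x = 0.
ΣF_y = 0: B_y − 30 − 35 − 6.43·6.7 − 30 = 0 → B_y = 138.1 kip.
ΣM about B: M_B − 30·4 − 35·6.7 − (6.43·6.7)·5.25 − 30·5.4 = 0 → M_B = 742.7 kip·ft.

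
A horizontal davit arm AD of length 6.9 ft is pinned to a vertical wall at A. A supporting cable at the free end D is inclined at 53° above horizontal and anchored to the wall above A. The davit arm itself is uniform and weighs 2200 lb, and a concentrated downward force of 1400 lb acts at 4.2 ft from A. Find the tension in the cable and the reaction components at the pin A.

ΣM about A: T·sin53°·6.9 − 2200·3.45 − 1400·4.2 = 0 → T = 13470/(6.9·0.798636) = 2444.39 ≈ 2444 lb.
ΣF_x = 0: A_x − T·cos53° = 0 → A_x = 2444.39 × 0.601815 = 1471 lb.
ΣF_y = 0: A_y + T·sin53° − 2200 − 1400 = 0 → A_y = 3600 − 2444.39 × 0.798636 = 1648 lb.

T = 2444 lb, A_x = 1471 lb, A_y = 1648 lb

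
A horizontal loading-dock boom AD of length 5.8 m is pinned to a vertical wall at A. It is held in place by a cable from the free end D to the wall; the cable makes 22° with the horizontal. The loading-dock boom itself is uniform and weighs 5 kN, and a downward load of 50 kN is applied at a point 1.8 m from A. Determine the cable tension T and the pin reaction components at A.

T = 48.10 kN, A_x = 44.59 kN, A_y = 36.98 kN

ΣM about A: T·sin22°·5.8 − 5·2.9 − 50·1.8 = 0 → T = 104.5/(5.8·0.374607) = 48.0964 ≈ 48.10 kN.
ΣF_x = 0: A_x − T·cos22° = 0 → A_x = 48.0964 × 0.927184 = 44.59 kN.
ΣF_y = 0: A_y + T·sin22° − 5 − 50 = 0 → A_y = 55 − 48.0964 × 0.374607 = 36.98 kN.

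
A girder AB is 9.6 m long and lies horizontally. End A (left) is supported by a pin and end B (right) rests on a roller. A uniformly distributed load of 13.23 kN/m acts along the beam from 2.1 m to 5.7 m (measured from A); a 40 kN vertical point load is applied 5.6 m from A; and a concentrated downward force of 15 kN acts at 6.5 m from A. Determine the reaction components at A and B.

A_x = 0, A_y = 49.79 kN, B_y = 52.84 kN

Resultant of the distributed load: 13.23 × 3.6 = 47.628 kN at 3.9 m from A.
ΣM about A: B_y·9.6 − (13.23·3.6)·3.9 − 40·5.6 − 15·6.5 = 0 → B_y = 507.2492/9.6 = 52.8385 ≈ 52.84 kN.
ΣF_y = 0: A_y + 52.8385 − 13.23·3.6 − 40 − 15 = 0 → A_y = 49.79 kN.
ΣF_x = 0: no horizontal applied forces, so A_x = 0.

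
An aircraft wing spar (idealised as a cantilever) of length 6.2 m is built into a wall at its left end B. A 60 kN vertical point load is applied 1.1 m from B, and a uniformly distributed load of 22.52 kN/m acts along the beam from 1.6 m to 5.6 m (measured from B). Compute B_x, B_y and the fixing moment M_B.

Resultant of the distributed load: 22.52 × 4 = 90.08 kN at 3.6 m from B.
ΣF_x = 0: B_x = 0.
ΣF_y = 0: B_y − 60 − 22.52·4 = 0 → B_y = 150.1 kN.
ΣM about B: M_B − 60·1.1 − (22.52·4)·3.6 = 0 → M_B = 390.3 kN·m.

B_x = 0, B_y = 150.1 kN, M_B = 390.3 kN·m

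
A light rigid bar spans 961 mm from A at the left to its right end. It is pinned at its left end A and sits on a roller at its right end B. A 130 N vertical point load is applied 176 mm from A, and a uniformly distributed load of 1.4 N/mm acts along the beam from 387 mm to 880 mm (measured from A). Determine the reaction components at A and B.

A_x = 0, A_y = 341.4 N, B_y = 478.8 N

Resultant of the distributed load: 1.4 × 493 = 690.2 N at 633.5 mm from A.
ΣM about A: B_y·961 − 130·176 − (1.4·493)·633.5 = 0 → B_y = 460121.7/961 = 478.795 ≈ 478.8 N.
ΣF_y = 0: A_y + 478.795 − 130 − 1.4·493 = 0 → A_y = 341.4 N.
ΣF_x = 0: no horizontal applied forces, so A_x = 0.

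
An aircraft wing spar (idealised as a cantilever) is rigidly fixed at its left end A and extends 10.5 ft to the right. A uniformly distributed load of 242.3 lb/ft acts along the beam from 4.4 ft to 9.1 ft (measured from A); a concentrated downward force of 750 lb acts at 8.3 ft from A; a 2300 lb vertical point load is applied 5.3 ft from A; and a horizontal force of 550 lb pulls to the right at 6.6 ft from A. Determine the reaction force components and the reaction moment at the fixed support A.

Resultant of the distributed load: 242.3 × 4.7 = 1138.81 lb at 6.75 ft from A.
ΣF_x = 0: A_x + 550 = 0 → A_x = -550.0 lb.
ΣF_y = 0: A_y − 242.3·4.7 − 750 − 2300 = 0 → A_y = 4189 lb.
ΣM about A: M_A − (242.3·4.7)·6.75 − 750·8.3 − 2300·5.3 = 0 → M_A = 26100 lb·ft.

A_x = -550.0 lb, A_y = 4189 lb, M_A = 26100 lb·ft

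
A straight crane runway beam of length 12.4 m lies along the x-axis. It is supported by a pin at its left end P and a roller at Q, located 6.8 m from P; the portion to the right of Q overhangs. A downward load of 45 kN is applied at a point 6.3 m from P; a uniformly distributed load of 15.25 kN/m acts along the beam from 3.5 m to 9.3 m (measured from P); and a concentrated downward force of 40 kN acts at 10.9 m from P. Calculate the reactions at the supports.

Resultant of the distributed load: 15.25 × 5.8 = 88.45 kN at 6.4 m from P.
Taking moments about P: Q_y·6.8 − 45·6.3 − (15.25·5.8)·6.4 − 40·10.9 = 0 → Q_y = 1285.58/6.8 = 189.056 ≈ 189.1 kN.
ΣF_y = 0: P_y + 189.056 − 45 − 15.25·5.8 − 40 = 0 → P_y = -15.61 kN.
ΣF_x = 0: no horizontal applied forces, so P_x = 0.

P_x = 0, P_y = -15.61 kN, Q_y = 189.1 kN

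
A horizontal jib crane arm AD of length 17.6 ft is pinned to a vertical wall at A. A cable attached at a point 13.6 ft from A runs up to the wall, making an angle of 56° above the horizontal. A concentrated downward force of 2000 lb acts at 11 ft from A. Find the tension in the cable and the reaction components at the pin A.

ΣM about A: T·sin56°·13.6 − 2000·11 = 0 → T = 22000/(13.6·0.829038) = 1951.23 ≈ 1951 lb.
ΣF_x = 0: A_x − T·cos56° = 0 → A_x = 1951.23 × 0.559193 = 1091 lb.
ΣF_y = 0: A_y + T·sin56° − 2000 = 0 → A_y = 2000 − 1951.23 × 0.829038 = 382.4 lb.

T = 1951 lb, A_x = 1091 lb, A_y = 382.4 lb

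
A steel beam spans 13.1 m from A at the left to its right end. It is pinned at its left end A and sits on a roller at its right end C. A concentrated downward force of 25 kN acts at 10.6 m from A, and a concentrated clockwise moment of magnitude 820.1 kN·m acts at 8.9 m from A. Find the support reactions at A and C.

Moments about A: C_y·13.1 − 25·10.6 − 820.1 = 0 → C_y = 1085.1/13.1 = 82.8321 ≈ 82.83 kN.
ΣF_y = 0: A_y + 82.8321 − 25 = 0 → A_y = -57.83 kN.
ΣF_x = 0: no horizontal applied forces, so A_x = 0.

A_x = 0, A_y = -57.83 kN, C_y = 82.83 kN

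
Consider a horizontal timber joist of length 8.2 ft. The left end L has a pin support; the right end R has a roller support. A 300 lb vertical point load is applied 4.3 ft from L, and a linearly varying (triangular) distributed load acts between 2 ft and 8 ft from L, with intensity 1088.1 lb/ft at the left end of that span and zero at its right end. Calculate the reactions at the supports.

Resultant of the triangular load: ½ × 1088.1 × 6 = 3264.3 lb, acting at 4 ft from L (one-third of the span from the peak).
Taking moments about L: R_y·8.2 − 300·4.3 − (½·1088.1·6)·4 = 0 → R_y = 14347.2/8.2 = 1749.66 ≈ 1750 lb.
ΣF_y = 0: L_y + 1749.66 − 300 − ½·1088.1·6 = 0 → L_y = 1815 lb.
ΣF_x = 0: no horizontal applied forces, so L_x = 0.

L_x = 0, L_y = 1815 lb, R_y = 1750 lb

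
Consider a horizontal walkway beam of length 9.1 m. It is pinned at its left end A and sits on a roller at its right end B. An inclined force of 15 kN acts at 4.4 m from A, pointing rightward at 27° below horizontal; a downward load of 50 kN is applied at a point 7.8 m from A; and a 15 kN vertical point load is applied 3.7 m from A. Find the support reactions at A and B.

A_x = -13.37 kN, A_y = 19.56 kN, B_y = 52.25 kN

ΣM about A: B_y·9.1 − 15·sin27°·4.4 − 50·7.8 − 15·3.7 = 0 → B_y = 475.463/9.1 = 52.2487 ≈ 52.25 kN.
ΣF_y = 0: A_y + 52.2487 − 15·sin27° − 50 − 15 = 0 → A_y = 19.56 kN.
ΣF_x = 0: A_x + 15·cos27° = 0 → A_x = -13.37 kN.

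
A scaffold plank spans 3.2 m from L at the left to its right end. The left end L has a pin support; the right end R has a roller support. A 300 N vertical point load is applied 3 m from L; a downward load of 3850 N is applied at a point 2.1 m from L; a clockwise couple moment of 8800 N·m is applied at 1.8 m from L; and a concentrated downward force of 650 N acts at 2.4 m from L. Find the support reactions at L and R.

L_x = 0, L_y = -1245 N, R_y = 6045 N

Taking moments about L: R_y·3.2 − 300·3 − 3850·2.1 − 8800 − 650·2.4 = 0 → R_y = 19345/3.2 = 6045.31 ≈ 6045 N.
ΣF_y = 0: L_y + 6045.31 − 300 − 3850 − 650 = 0 → L_y = -1245 N.
ΣF_x = 0: no horizontal applied forces, so L_x = 0.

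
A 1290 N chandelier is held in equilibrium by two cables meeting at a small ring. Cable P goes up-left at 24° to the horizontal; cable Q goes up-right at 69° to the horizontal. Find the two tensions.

T_P = 462.9 N, T_Q = 1180 N

ΣF_x = 0: −T_P·cos24° + T_Q·cos69° = 0 → T_Q = 2.54918·T_P.
ΣF_y = 0: T_P·sin24° + T_Q·sin69° = 1290.
Substitute: T_P·(0.406737 + 2.54918·0.93358) = 1290 → T_P = 462.93 ≈ 462.9 N.
Then T_Q = 2.54918 × 462.93 = 1180 N.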